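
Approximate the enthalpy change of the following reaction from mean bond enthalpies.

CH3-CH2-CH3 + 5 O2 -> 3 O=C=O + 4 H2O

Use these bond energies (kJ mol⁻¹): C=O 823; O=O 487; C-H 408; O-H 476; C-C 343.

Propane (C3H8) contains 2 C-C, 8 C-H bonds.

Bonds broken (reactants):
  C-C: 2 × 343 = 686
  C-H: 8 × 408 = 3264
  O=O: 5 × 487 = 2435
  Σ(broken) = 6385 kJ
Bonds formed (products):
  C=O: 6 × 823 = 4938
  O-H: 8 × 476 = 3808
  Σ(formed) = 8746 kJ
ΔH = Σ(broken) − Σ(formed) = 6385 − 8746 = −2361 kJ

ΔH ≈ −2361 kJ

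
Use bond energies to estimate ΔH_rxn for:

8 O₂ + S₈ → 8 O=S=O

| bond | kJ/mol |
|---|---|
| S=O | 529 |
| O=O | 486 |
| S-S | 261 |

ΔH ≈ −2488 kJ

Bonds broken (reactants):
  O=O: 8 × 486 = 3888
  S-S: 8 × 261 = 2088
  Σ(broken) = 5976 kJ
Bonds formed (products):
  S=O: 16 × 529 = 8464
  Σ(formed) = 8464 kJ
ΔH = Σ(broken) − Σ(formed) = 5976 − 8464 = −2488 kJ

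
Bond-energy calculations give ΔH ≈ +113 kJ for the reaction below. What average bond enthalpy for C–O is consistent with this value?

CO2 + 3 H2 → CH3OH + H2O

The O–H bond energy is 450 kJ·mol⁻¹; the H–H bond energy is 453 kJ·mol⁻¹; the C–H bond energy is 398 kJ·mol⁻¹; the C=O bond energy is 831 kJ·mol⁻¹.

Let D be the C–O bond energy.
Σ(broken) = 2×831 + 3×453 = 3021
Σ(formed) = 3×398 + 1×D + 3×450 = 2544 + D
ΔH = Σ(broken) − Σ(formed) = (3021) − (2544 + D) = +477 − D
Setting this equal to +113 kJ gives D = 364 kJ/mol.

D(C–O) ≈ 364 kJ/mol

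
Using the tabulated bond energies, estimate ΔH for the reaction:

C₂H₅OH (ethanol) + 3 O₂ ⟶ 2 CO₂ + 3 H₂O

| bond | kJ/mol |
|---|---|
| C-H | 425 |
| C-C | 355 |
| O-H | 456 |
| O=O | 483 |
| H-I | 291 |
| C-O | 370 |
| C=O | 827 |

ΔH ≈ −1289 kJ

Bonds broken (reactants):
  C-C: 1 × 355 = 355
  C-H: 5 × 425 = 2125
  C-O: 1 × 370 = 370
  O-H: 1 × 456 = 456
  O=O: 3 × 483 = 1449
  Σ(broken) = 4755 kJ
Bonds formed (products):
  C=O: 4 × 827 = 3308
  O-H: 6 × 456 = 2736
  Σ(formed) = 6044 kJ
ΔH = Σ(broken) − Σ(formed) = 4755 − 6044 = −1289 kJ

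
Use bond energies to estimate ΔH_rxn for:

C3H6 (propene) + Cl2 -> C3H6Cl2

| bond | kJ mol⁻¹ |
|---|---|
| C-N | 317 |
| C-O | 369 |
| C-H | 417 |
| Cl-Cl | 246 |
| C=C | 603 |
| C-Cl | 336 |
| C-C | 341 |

ΔH ≈ −164 kJ

Bonds broken (reactants):
  C-C: 1 × 341 = 341
  C-H: 6 × 417 = 2502
  C=C: 1 × 603 = 603
  Cl-Cl: 1 × 246 = 246
  Σ(broken) = 3692 kJ
Bonds formed (products):
  C-C: 2 × 341 = 682
  C-Cl: 2 × 336 = 672
  C-H: 6 × 417 = 2502
  Σ(formed) = 3856 kJ
ΔH = Σ(broken) − Σ(formed) = 3692 − 3856 = −164 kJ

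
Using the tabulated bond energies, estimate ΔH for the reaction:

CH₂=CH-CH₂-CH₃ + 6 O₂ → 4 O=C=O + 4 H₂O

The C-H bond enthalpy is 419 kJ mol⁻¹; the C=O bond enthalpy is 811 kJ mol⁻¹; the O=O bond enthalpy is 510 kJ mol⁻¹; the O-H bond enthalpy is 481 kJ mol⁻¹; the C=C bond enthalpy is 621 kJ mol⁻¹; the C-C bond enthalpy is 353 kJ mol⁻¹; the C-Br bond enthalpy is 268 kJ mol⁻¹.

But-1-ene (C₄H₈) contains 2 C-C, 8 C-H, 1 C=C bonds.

Bonds broken (reactants):
  C-C: 2 × 353 = 706
  C-H: 8 × 419 = 3352
  C=C: 1 × 621 = 621
  O=O: 6 × 510 = 3060
  Σ(broken) = 7739 kJ
Bonds formed (products):
  C=O: 8 × 811 = 6488
  O-H: 8 × 481 = 3848
  Σ(formed) = 10336 kJ
ΔH = Σ(broken) − Σ(formed) = 7739 − 10336 = −2597 kJ

ΔH ≈ −2597 kJ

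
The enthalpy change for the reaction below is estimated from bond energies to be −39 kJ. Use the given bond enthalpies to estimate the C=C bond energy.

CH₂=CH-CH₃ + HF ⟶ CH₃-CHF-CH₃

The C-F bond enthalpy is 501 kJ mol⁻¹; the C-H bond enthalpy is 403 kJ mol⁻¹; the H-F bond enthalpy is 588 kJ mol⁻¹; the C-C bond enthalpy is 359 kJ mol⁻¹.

D(C=C) ≈ 636 kJ/mol

Let D be the C=C bond energy.
Σ(broken) = 1×359 + 6×403 + 1×D + 1×588 = 3365 + D
Σ(formed) = 2×359 + 1×501 + 7×403 = 4040
ΔH = Σ(broken) − Σ(formed) = (3365 + D) − (4040) = −675 + D
Setting this equal to −39 kJ gives D = 636 kJ/mol.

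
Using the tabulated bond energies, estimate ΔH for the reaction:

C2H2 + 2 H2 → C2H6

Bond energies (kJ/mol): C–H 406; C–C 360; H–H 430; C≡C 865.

ΔH ≈ −259 kJ

Bonds broken (reactants):
  C≡C: 1 × 865 = 865
  C–H: 2 × 406 = 812
  H–H: 2 × 430 = 860
  Σ(broken) = 2537 kJ
Bonds formed (products):
  C–C: 1 × 360 = 360
  C–H: 6 × 406 = 2436
  Σ(formed) = 2796 kJ
ΔH = Σ(broken) − Σ(formed) = 2537 − 2796 = −259 kJ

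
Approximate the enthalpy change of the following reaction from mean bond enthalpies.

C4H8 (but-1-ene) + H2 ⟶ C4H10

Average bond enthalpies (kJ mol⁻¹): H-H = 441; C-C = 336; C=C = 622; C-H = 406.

Bonds broken (reactants):
  C-C: 2 × 336 = 672
  C-H: 8 × 406 = 3248
  C=C: 1 × 622 = 622
  H-H: 1 × 441 = 441
  Σ(broken) = 4983 kJ
Bonds formed (products):
  C-C: 3 × 336 = 1008
  C-H: 10 × 406 = 4060
  Σ(formed) = 5068 kJ
ΔH = Σ(broken) − Σ(formed) = 4983 − 5068 = −85 kJ

ΔH ≈ −85 kJ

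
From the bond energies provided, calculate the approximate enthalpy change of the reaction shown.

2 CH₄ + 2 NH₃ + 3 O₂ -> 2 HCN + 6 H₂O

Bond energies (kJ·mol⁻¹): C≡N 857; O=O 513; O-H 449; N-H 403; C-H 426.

Bonds broken (reactants):
  C-H: 8 × 426 = 3408
  N-H: 6 × 403 = 2418
  O=O: 3 × 513 = 1539
  Σ(broken) = 7365 kJ
Bonds formed (products):
  C≡N: 2 × 857 = 1714
  C-H: 2 × 426 = 852
  O-H: 12 × 449 = 5388
  Σ(formed) = 7954 kJ
ΔH = Σ(broken) − Σ(formed) = 7365 − 7954 = −589 kJ

ΔH ≈ −589 kJ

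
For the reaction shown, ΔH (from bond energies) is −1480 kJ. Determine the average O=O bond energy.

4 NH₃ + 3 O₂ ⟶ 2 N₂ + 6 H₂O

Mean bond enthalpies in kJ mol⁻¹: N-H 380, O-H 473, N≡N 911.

Let D be the O=O bond energy.
Σ(broken) = 12×380 + 3×D = 4560 + 3D
Σ(formed) = 2×911 + 12×473 = 7498
ΔH = Σ(broken) − Σ(formed) = (4560 + 3D) − (7498) = −2938 + 3D
Setting this equal to −1480 kJ gives 3D = 1458, so D = 486 kJ/mol.

D(O=O) ≈ 486 kJ/mol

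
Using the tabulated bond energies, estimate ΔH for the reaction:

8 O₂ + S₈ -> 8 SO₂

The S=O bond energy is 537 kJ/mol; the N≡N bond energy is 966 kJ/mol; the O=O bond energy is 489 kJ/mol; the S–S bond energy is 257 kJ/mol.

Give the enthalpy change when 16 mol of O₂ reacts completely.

Bonds broken (reactants):
  O=O: 8 × 489 = 3912
  S–S: 8 × 257 = 2056
  Σ(broken) = 5968 kJ
Bonds formed (products):
  S=O: 16 × 537 = 8592
  Σ(formed) = 8592 kJ
ΔH = Σ(broken) − Σ(formed) = 5968 − 8592 = −2624 kJ
For 2× the reaction as written: 2 × (−2624) = −5248 kJ

ΔH = −5248 kJ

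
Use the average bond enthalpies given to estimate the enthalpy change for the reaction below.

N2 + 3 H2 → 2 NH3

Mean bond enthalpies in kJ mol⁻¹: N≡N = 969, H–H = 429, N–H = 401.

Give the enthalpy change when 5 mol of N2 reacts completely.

ΔH = −750 kJ

Bonds broken (reactants):
  H–H: 3 × 429 = 1287
  N≡N: 1 × 969 = 969
  Σ(broken) = 2256 kJ
Bonds formed (products):
  N–H: 6 × 401 = 2406
  Σ(formed) = 2406 kJ
ΔH = Σ(broken) − Σ(formed) = 2256 − 2406 = −150 kJ
For 5× the reaction as written: 5 × (−150) = −750 kJ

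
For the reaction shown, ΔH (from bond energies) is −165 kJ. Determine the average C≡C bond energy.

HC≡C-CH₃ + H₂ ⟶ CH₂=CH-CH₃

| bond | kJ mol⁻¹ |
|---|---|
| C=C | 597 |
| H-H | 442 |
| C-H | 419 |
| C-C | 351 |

D(C≡C) ≈ 828 kJ/mol

Let D be the C≡C bond energy.
Σ(broken) = 1×D + 1×351 + 4×419 + 1×442 = 2469 + D
Σ(formed) = 1×351 + 6×419 + 1×597 = 3462
ΔH = Σ(broken) − Σ(formed) = (2469 + D) − (3462) = −993 + D
Setting this equal to −165 kJ gives D = 828 kJ/mol.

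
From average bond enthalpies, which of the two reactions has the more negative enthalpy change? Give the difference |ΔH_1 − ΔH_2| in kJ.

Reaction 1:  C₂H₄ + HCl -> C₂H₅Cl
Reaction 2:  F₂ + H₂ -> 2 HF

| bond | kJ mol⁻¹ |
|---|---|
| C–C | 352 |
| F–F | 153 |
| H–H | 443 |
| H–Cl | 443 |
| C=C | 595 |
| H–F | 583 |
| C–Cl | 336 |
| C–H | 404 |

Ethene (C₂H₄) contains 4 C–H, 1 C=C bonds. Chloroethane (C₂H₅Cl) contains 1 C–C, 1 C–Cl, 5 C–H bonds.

Reaction 1:
  Bonds broken (reactants):
    C–H: 4 × 404 = 1616
    C=C: 1 × 595 = 595
    H–Cl: 1 × 443 = 443
    Σ(broken) = 2654 kJ
  Bonds formed (products):
    C–C: 1 × 352 = 352
    C–Cl: 1 × 336 = 336
    C–H: 5 × 404 = 2020
    Σ(formed) = 2708 kJ
  ΔH_1 = 2654 − 2708 = −54 kJ
Reaction 2:
  Bonds broken (reactants):
    F–F: 1 × 153 = 153
    H–H: 1 × 443 = 443
    Σ(broken) = 596 kJ
  Bonds formed (products):
    H–F: 2 × 583 = 1166
    Σ(formed) = 1166 kJ
  ΔH_2 = 596 − 1166 = −570 kJ
ΔH_1 − ΔH_2 = +516 kJ, so reaction 2 has the more negative ΔH; |ΔH_1 − ΔH_2| = 516 kJ.

Reaction 2, by 516 kJ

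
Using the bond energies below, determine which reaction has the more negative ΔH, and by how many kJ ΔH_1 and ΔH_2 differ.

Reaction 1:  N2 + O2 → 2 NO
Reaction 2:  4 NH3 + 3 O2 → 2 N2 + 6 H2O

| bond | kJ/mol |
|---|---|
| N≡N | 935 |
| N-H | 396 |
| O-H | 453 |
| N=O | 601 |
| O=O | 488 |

Reaction 1:
  Bonds broken (reactants):
    N≡N: 1 × 935 = 935
    O=O: 1 × 488 = 488
    Σ(broken) = 1423 kJ
  Bonds formed (products):
    N=O: 2 × 601 = 1202
    Σ(formed) = 1202 kJ
  ΔH_1 = 1423 − 1202 = +221 kJ
Reaction 2:
  Bonds broken (reactants):
    N-H: 12 × 396 = 4752
    O=O: 3 × 488 = 1464
    Σ(broken) = 6216 kJ
  Bonds formed (products):
    N≡N: 2 × 935 = 1870
    O-H: 12 × 453 = 5436
    Σ(formed) = 7306 kJ
  ΔH_2 = 6216 − 7306 = −1090 kJ
ΔH_1 − ΔH_2 = +1311 kJ, so reaction 2 has the more negative ΔH; |ΔH_1 − ΔH_2| = 1311 kJ.

Reaction 2, by 1311 kJ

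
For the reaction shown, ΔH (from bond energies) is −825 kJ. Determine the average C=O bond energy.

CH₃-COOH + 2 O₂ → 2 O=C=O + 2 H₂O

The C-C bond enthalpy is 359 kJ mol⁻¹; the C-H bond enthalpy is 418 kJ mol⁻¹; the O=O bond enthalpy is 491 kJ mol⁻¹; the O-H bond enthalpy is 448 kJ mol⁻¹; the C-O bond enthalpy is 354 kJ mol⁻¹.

D(C=O) ≈ 810 kJ/mol

Let D be the C=O bond energy.
Σ(broken) = 1×359 + 3×418 + 1×354 + 1×D + 1×448 + 2×491 = 3397 + D
Σ(formed) = 4×D + 4×448 = 1792 + 4D
ΔH = Σ(broken) − Σ(formed) = (3397 + D) − (1792 + 4D) = +1605 − 3D
Setting this equal to −825 kJ gives 3D = 2430, so D = 810 kJ/mol.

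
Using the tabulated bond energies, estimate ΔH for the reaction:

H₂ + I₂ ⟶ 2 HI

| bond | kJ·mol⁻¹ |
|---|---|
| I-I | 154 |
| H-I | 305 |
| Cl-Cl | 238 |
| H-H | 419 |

Bonds broken (reactants):
  H-H: 1 × 419 = 419
  I-I: 1 × 154 = 154
  Σ(broken) = 573 kJ
Bonds formed (products):
  H-I: 2 × 305 = 610
  Σ(formed) = 610 kJ
ΔH = Σ(broken) − Σ(formed) = 573 − 610 = −37 kJ

ΔH ≈ −37 kJ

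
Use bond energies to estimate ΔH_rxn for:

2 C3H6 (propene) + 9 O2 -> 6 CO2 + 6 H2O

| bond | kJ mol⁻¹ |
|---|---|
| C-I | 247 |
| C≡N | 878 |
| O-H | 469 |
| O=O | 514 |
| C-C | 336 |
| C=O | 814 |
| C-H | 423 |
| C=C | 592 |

ΔH ≈ −3838 kJ

Bonds broken (reactants):
  C-C: 2 × 336 = 672
  C-H: 12 × 423 = 5076
  C=C: 2 × 592 = 1184
  O=O: 9 × 514 = 4626
  Σ(broken) = 11558 kJ
Bonds formed (products):
  C=O: 12 × 814 = 9768
  O-H: 12 × 469 = 5628
  Σ(formed) = 15396 kJ
ΔH = Σ(broken) − Σ(formed) = 11558 − 15396 = −3838 kJ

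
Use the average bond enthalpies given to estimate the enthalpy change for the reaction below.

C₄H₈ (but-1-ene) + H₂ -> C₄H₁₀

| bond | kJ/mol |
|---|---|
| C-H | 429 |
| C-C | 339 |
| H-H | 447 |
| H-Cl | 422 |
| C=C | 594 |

ΔH ≈ −156 kJ

Bonds broken (reactants):
  C-C: 2 × 339 = 678
  C-H: 8 × 429 = 3432
  C=C: 1 × 594 = 594
  H-H: 1 × 447 = 447
  Σ(broken) = 5151 kJ
Bonds formed (products):
  C-C: 3 × 339 = 1017
  C-H: 10 × 429 = 4290
  Σ(formed) = 5307 kJ
ΔH = Σ(broken) − Σ(formed) = 5151 − 5307 = −156 kJ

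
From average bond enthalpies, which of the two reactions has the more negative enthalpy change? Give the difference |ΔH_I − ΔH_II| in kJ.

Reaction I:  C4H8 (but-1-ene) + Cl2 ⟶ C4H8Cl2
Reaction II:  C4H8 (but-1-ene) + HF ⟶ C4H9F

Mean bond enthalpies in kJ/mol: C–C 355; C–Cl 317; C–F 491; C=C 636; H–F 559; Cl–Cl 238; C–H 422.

Reaction I, by 42 kJ

Reaction I:
  Bonds broken (reactants):
    C–C: 2 × 355 = 710
    C–H: 8 × 422 = 3376
    C=C: 1 × 636 = 636
    Cl–Cl: 1 × 238 = 238
    Σ(broken) = 4960 kJ
  Bonds formed (products):
    C–C: 3 × 355 = 1065
    C–Cl: 2 × 317 = 634
    C–H: 8 × 422 = 3376
    Σ(formed) = 5075 kJ
  ΔH_I = 4960 − 5075 = −115 kJ
Reaction II:
  Bonds broken (reactants):
    C–C: 2 × 355 = 710
    C–H: 8 × 422 = 3376
    C=C: 1 × 636 = 636
    H–F: 1 × 559 = 559
    Σ(broken) = 5281 kJ
  Bonds formed (products):
    C–C: 3 × 355 = 1065
    C–F: 1 × 491 = 491
    C–H: 9 × 422 = 3798
    Σ(formed) = 5354 kJ
  ΔH_II = 5281 − 5354 = −73 kJ
ΔH_I − ΔH_II = −42 kJ, so reaction I has the more negative ΔH; |ΔH_I − ΔH_II| = 42 kJ.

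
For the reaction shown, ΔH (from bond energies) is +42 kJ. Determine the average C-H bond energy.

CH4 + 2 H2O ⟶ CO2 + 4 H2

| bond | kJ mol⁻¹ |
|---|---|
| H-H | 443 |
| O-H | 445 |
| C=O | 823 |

Let D be the C-H bond energy.
Σ(broken) = 4×D + 4×445 = 1780 + 4D
Σ(formed) = 2×823 + 4×443 = 3418
ΔH = Σ(broken) − Σ(formed) = (1780 + 4D) − (3418) = −1638 + 4D
Setting this equal to +42 kJ gives 4D = 1680, so D = 420 kJ/mol.

D(C-H) ≈ 420 kJ/mol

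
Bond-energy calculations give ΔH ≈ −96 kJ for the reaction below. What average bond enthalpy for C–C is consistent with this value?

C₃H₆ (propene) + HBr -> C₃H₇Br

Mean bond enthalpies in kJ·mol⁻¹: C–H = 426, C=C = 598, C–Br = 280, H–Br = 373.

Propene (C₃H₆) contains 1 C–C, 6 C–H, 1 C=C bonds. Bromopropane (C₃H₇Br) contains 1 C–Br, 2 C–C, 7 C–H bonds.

Let D be the C–C bond energy.
Σ(broken) = 1×D + 6×426 + 1×598 + 1×373 = 3527 + D
Σ(formed) = 1×280 + 2×D + 7×426 = 3262 + 2D
ΔH = Σ(broken) − Σ(formed) = (3527 + D) − (3262 + 2D) = +265 − D
Setting this equal to −96 kJ gives D = 361 kJ/mol.

D(C–C) ≈ 361 kJ/mol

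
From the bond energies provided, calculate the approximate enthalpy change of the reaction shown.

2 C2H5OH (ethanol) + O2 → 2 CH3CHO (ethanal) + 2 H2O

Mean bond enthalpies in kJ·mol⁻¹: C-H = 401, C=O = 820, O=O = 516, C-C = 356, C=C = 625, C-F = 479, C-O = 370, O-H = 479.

Bonds broken (reactants):
  C-C: 2 × 356 = 712
  C-H: 10 × 401 = 4010
  C-O: 2 × 370 = 740
  O-H: 2 × 479 = 958
  O=O: 1 × 516 = 516
  Σ(broken) = 6936 kJ
Bonds formed (products):
  C-C: 2 × 356 = 712
  C-H: 8 × 401 = 3208
  C=O: 2 × 820 = 1640
  O-H: 4 × 479 = 1916
  Σ(formed) = 7476 kJ
ΔH = Σ(broken) − Σ(formed) = 6936 − 7476 = −540 kJ

ΔH ≈ −540 kJ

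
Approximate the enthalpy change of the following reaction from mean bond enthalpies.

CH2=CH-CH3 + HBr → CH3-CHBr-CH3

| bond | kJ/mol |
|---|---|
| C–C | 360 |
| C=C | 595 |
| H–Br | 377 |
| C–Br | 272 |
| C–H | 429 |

Bonds broken (reactants):
  C–C: 1 × 360 = 360
  C–H: 6 × 429 = 2574
  C=C: 1 × 595 = 595
  H–Br: 1 × 377 = 377
  Σ(broken) = 3906 kJ
Bonds formed (products):
  C–Br: 1 × 272 = 272
  C–C: 2 × 360 = 720
  C–H: 7 × 429 = 3003
  Σ(formed) = 3995 kJ
ΔH = Σ(broken) − Σ(formed) = 3906 − 3995 = −89 kJ

ΔH ≈ −89 kJ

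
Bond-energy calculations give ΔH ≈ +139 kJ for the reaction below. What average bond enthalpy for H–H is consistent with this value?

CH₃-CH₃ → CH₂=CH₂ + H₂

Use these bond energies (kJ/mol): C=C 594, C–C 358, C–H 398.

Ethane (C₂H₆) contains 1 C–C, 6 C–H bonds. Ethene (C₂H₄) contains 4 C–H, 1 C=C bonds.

D(H–H) ≈ 421 kJ/mol

Let D be the H–H bond energy.
Σ(broken) = 1×358 + 6×398 = 2746
Σ(formed) = 4×398 + 1×594 + 1×D = 2186 + D
ΔH = Σ(broken) − Σ(formed) = (2746) − (2186 + D) = +560 − D
Setting this equal to +139 kJ gives D = 421 kJ/mol.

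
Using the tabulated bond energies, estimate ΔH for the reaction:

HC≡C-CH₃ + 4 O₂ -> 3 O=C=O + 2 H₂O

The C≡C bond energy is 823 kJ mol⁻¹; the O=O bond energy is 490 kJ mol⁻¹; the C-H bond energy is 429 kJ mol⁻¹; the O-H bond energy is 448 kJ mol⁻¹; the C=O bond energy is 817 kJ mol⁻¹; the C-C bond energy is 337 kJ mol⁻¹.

ΔH ≈ −1858 kJ

Bonds broken (reactants):
  C≡C: 1 × 823 = 823
  C-C: 1 × 337 = 337
  C-H: 4 × 429 = 1716
  O=O: 4 × 490 = 1960
  Σ(broken) = 4836 kJ
Bonds formed (products):
  C=O: 6 × 817 = 4902
  O-H: 4 × 448 = 1792
  Σ(formed) = 6694 kJ
ΔH = Σ(broken) − Σ(formed) = 4836 − 6694 = −1858 kJ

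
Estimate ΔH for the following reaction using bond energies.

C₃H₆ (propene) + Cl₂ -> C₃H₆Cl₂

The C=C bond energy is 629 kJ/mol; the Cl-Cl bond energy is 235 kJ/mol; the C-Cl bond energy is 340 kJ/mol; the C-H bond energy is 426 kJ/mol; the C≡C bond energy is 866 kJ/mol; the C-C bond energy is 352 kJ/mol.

ΔH ≈ −168 kJ

Bonds broken (reactants):
  C-C: 1 × 352 = 352
  C-H: 6 × 426 = 2556
  C=C: 1 × 629 = 629
  Cl-Cl: 1 × 235 = 235
  Σ(broken) = 3772 kJ
Bonds formed (products):
  C-C: 2 × 352 = 704
  C-Cl: 2 × 340 = 680
  C-H: 6 × 426 = 2556
  Σ(formed) = 3940 kJ
ΔH = Σ(broken) − Σ(formed) = 3772 − 3940 = −168 kJ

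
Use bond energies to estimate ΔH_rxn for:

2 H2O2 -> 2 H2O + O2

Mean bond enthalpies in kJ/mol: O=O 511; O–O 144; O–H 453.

Bonds broken (reactants):
  O–H: 4 × 453 = 1812
  O–O: 2 × 144 = 288
  Σ(broken) = 2100 kJ
Bonds formed (products):
  O–H: 4 × 453 = 1812
  O=O: 1 × 511 = 511
  Σ(formed) = 2323 kJ
ΔH = Σ(broken) − Σ(formed) = 2100 − 2323 = −223 kJ

ΔH ≈ −223 kJ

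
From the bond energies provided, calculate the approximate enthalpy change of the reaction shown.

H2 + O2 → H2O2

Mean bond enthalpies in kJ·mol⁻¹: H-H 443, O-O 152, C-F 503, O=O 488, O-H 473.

ΔH ≈ −167 kJ

Bonds broken (reactants):
  H-H: 1 × 443 = 443
  O=O: 1 × 488 = 488
  Σ(broken) = 931 kJ
Bonds formed (products):
  O-H: 2 × 473 = 946
  O-O: 1 × 152 = 152
  Σ(formed) = 1098 kJ
ΔH = Σ(broken) − Σ(formed) = 931 − 1098 = −167 kJ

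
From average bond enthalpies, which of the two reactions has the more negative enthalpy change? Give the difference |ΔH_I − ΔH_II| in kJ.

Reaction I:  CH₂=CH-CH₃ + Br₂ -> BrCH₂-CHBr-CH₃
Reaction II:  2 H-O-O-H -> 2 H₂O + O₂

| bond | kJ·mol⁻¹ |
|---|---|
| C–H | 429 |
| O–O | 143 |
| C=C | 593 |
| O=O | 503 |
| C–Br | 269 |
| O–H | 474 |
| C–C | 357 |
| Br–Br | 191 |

Reaction I:
  Bonds broken (reactants):
    Br–Br: 1 × 191 = 191
    C–C: 1 × 357 = 357
    C–H: 6 × 429 = 2574
    C=C: 1 × 593 = 593
    Σ(broken) = 3715 kJ
  Bonds formed (products):
    C–Br: 2 × 269 = 538
    C–C: 2 × 357 = 714
    C–H: 6 × 429 = 2574
    Σ(formed) = 3826 kJ
  ΔH_I = 3715 − 3826 = −111 kJ
Reaction II:
  Bonds broken (reactants):
    O–H: 4 × 474 = 1896
    O–O: 2 × 143 = 286
    Σ(broken) = 2182 kJ
  Bonds formed (products):
    O–H: 4 × 474 = 1896
    O=O: 1 × 503 = 503
    Σ(formed) = 2399 kJ
  ΔH_II = 2182 − 2399 = −217 kJ
ΔH_I − ΔH_II = +106 kJ, so reaction II has the more negative ΔH; |ΔH_I − ΔH_II| = 106 kJ.

Reaction II, by 106 kJ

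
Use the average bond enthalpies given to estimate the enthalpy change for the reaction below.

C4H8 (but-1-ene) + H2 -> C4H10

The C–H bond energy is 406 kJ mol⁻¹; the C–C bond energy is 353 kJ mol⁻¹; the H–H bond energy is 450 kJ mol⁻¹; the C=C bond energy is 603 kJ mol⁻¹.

Bonds broken (reactants):
  C–C: 2 × 353 = 706
  C–H: 8 × 406 = 3248
  C=C: 1 × 603 = 603
  H–H: 1 × 450 = 450
  Σ(broken) = 5007 kJ
Bonds formed (products):
  C–C: 3 × 353 = 1059
  C–H: 10 × 406 = 4060
  Σ(formed) = 5119 kJ
ΔH = Σ(broken) − Σ(formed) = 5007 − 5119 = −112 kJ

ΔH ≈ −112 kJ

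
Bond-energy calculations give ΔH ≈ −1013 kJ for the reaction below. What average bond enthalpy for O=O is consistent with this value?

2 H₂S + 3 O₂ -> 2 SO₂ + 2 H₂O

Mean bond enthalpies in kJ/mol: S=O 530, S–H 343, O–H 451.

Let D be the O=O bond energy.
Σ(broken) = 3×D + 4×343 = 1372 + 3D
Σ(formed) = 4×451 + 4×530 = 3924
ΔH = Σ(broken) − Σ(formed) = (1372 + 3D) − (3924) = −2552 + 3D
Setting this equal to −1013 kJ gives 3D = 1539, so D = 513 kJ/mol.

D(O=O) ≈ 513 kJ/mol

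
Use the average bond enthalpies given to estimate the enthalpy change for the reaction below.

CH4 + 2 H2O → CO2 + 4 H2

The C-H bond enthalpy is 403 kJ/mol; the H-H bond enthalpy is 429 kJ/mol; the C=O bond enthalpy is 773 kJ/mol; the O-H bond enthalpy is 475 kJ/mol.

ΔH ≈ +250 kJ

Bonds broken (reactants):
  C-H: 4 × 403 = 1612
  O-H: 4 × 475 = 1900
  Σ(broken) = 3512 kJ
Bonds formed (products):
  C=O: 2 × 773 = 1546
  H-H: 4 × 429 = 1716
  Σ(formed) = 3262 kJ
ΔH = Σ(broken) − Σ(formed) = 3512 − 3262 = +250 kJ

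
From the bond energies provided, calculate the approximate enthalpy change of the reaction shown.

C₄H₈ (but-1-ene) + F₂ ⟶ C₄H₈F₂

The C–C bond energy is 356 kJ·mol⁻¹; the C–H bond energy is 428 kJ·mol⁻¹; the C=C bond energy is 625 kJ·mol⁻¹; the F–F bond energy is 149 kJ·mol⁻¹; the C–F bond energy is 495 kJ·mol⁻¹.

ΔH ≈ −572 kJ

Bonds broken (reactants):
  C–C: 2 × 356 = 712
  C–H: 8 × 428 = 3424
  C=C: 1 × 625 = 625
  F–F: 1 × 149 = 149
  Σ(broken) = 4910 kJ
Bonds formed (products):
  C–C: 3 × 356 = 1068
  C–F: 2 × 495 = 990
  C–H: 8 × 428 = 3424
  Σ(formed) = 5482 kJ
ΔH = Σ(broken) − Σ(formed) = 4910 − 5482 = −572 kJ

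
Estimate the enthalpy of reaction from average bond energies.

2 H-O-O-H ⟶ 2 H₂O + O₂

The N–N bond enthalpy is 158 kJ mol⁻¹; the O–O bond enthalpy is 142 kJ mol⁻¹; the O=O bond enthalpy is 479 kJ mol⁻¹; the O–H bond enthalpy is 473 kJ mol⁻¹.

ΔH ≈ −195 kJ

Bonds broken (reactants):
  O–H: 4 × 473 = 1892
  O–O: 2 × 142 = 284
  Σ(broken) = 2176 kJ
Bonds formed (products):
  O–H: 4 × 473 = 1892
  O=O: 1 × 479 = 479
  Σ(formed) = 2371 kJ
ΔH = Σ(broken) − Σ(formed) = 2176 − 2371 = −195 kJ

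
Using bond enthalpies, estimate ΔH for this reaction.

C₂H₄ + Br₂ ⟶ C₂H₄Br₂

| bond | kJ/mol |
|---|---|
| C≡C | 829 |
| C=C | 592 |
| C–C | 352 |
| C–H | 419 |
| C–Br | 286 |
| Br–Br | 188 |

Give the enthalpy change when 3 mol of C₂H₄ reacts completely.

ΔH = −432 kJ

Bonds broken (reactants):
  Br–Br: 1 × 188 = 188
  C–H: 4 × 419 = 1676
  C=C: 1 × 592 = 592
  Σ(broken) = 2456 kJ
Bonds formed (products):
  C–Br: 2 × 286 = 572
  C–C: 1 × 352 = 352
  C–H: 4 × 419 = 1676
  Σ(formed) = 2600 kJ
ΔH = Σ(broken) − Σ(formed) = 2456 − 2600 = −144 kJ
For 3× the reaction as written: 3 × (−144) = −432 kJ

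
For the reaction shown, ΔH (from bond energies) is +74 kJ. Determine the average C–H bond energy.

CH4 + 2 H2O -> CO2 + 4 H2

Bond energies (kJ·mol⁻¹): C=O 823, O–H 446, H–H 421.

Let D be the C–H bond energy.
Σ(broken) = 4×D + 4×446 = 1784 + 4D
Σ(formed) = 2×823 + 4×421 = 3330
ΔH = Σ(broken) − Σ(formed) = (1784 + 4D) − (3330) = −1546 + 4D
Setting this equal to +74 kJ gives 4D = 1620, so D = 405 kJ/mol.

D(C–H) ≈ 405 kJ/mol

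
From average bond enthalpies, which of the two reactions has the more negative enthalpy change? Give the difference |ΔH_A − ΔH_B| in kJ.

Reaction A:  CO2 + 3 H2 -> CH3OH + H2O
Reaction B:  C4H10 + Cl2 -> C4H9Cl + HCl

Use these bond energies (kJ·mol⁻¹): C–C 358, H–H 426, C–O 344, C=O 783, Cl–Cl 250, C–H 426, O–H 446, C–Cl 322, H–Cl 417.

Reaction A, by 53 kJ

Reaction A:
  Bonds broken (reactants):
    C=O: 2 × 783 = 1566
    H–H: 3 × 426 = 1278
    Σ(broken) = 2844 kJ
  Bonds formed (products):
    C–H: 3 × 426 = 1278
    C–O: 1 × 344 = 344
    O–H: 3 × 446 = 1338
    Σ(formed) = 2960 kJ
  ΔH_A = 2844 − 2960 = −116 kJ
Reaction B:
  Bonds broken (reactants):
    C–C: 3 × 358 = 1074
    C–H: 10 × 426 = 4260
    Cl–Cl: 1 × 250 = 250
    Σ(broken) = 5584 kJ
  Bonds formed (products):
    C–C: 3 × 358 = 1074
    C–Cl: 1 × 322 = 322
    C–H: 9 × 426 = 3834
    H–Cl: 1 × 417 = 417
    Σ(formed) = 5647 kJ
  ΔH_B = 5584 − 5647 = −63 kJ
ΔH_A − ΔH_B = −53 kJ, so reaction A has the more negative ΔH; |ΔH_A − ΔH_B| = 53 kJ.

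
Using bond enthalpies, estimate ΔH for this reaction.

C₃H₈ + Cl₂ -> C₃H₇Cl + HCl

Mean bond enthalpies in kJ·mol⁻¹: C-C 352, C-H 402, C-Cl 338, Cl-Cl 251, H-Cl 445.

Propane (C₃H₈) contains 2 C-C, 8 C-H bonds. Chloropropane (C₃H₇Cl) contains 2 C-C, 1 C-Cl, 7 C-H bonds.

Bonds broken (reactants):
  C-C: 2 × 352 = 704
  C-H: 8 × 402 = 3216
  Cl-Cl: 1 × 251 = 251
  Σ(broken) = 4171 kJ
Bonds formed (products):
  C-C: 2 × 352 = 704
  C-Cl: 1 × 338 = 338
  C-H: 7 × 402 = 2814
  H-Cl: 1 × 445 = 445
  Σ(formed) = 4301 kJ
ΔH = Σ(broken) − Σ(formed) = 4171 − 4301 = −130 kJ

ΔH ≈ −130 kJ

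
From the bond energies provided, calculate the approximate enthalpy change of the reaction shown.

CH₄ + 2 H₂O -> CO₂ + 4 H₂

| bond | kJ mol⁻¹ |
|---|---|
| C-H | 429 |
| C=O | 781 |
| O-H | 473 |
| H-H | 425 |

ΔH ≈ +346 kJ

Bonds broken (reactants):
  C-H: 4 × 429 = 1716
  O-H: 4 × 473 = 1892
  Σ(broken) = 3608 kJ
Bonds formed (products):
  C=O: 2 × 781 = 1562
  H-H: 4 × 425 = 1700
  Σ(formed) = 3262 kJ
ΔH = Σ(broken) − Σ(formed) = 3608 − 3262 = +346 kJ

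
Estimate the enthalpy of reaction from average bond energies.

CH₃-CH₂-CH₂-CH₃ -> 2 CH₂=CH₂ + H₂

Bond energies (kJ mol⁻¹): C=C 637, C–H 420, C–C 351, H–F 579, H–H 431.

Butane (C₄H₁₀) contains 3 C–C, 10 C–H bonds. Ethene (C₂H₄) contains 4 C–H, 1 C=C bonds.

ΔH ≈ +188 kJ

Bonds broken (reactants):
  C–C: 3 × 351 = 1053
  C–H: 10 × 420 = 4200
  Σ(broken) = 5253 kJ
Bonds formed (products):
  C–H: 8 × 420 = 3360
  C=C: 2 × 637 = 1274
  H–H: 1 × 431 = 431
  Σ(formed) = 5065 kJ
ΔH = Σ(broken) − Σ(formed) = 5253 − 5065 = +188 kJ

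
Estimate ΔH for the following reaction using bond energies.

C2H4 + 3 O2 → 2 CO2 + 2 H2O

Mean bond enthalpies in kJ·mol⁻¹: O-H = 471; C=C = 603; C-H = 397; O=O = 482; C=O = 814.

Bonds broken (reactants):
  C-H: 4 × 397 = 1588
  C=C: 1 × 603 = 603
  O=O: 3 × 482 = 1446
  Σ(broken) = 3637 kJ
Bonds formed (products):
  C=O: 4 × 814 = 3256
  O-H: 4 × 471 = 1884
  Σ(formed) = 5140 kJ
ΔH = Σ(broken) − Σ(formed) = 3637 − 5140 = −1503 kJ

ΔH ≈ −1503 kJ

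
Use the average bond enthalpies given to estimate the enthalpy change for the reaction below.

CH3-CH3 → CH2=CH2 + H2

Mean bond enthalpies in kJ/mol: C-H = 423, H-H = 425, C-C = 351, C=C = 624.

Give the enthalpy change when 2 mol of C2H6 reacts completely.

Bonds broken (reactants):
  C-C: 1 × 351 = 351
  C-H: 6 × 423 = 2538
  Σ(broken) = 2889 kJ
Bonds formed (products):
  C-H: 4 × 423 = 1692
  C=C: 1 × 624 = 624
  H-H: 1 × 425 = 425
  Σ(formed) = 2741 kJ
ΔH = Σ(broken) − Σ(formed) = 2889 − 2741 = +148 kJ
For 2× the reaction as written: 2 × (+148) = +296 kJ

ΔH = +296 kJ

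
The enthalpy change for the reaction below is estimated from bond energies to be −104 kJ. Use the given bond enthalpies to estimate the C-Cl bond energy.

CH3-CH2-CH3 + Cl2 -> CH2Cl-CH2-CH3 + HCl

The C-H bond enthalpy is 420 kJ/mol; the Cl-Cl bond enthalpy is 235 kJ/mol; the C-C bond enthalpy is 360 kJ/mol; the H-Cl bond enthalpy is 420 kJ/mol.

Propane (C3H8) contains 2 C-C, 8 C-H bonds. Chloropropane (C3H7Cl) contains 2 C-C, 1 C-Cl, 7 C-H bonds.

D(C-Cl) ≈ 339 kJ/mol

Let D be the C-Cl bond energy.
Σ(broken) = 2×360 + 8×420 + 1×235 = 4315
Σ(formed) = 2×360 + 1×D + 7×420 + 1×420 = 4080 + D
ΔH = Σ(broken) − Σ(formed) = (4315) − (4080 + D) = +235 − D
Setting this equal to −104 kJ gives D = 339 kJ/mol.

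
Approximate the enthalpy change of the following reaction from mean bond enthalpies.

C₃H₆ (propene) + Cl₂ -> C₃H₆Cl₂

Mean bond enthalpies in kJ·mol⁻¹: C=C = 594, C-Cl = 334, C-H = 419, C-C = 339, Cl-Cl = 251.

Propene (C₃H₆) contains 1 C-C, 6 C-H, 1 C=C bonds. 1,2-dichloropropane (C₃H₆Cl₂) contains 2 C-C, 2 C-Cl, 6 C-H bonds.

ΔH ≈ −162 kJ

Bonds broken (reactants):
  C-C: 1 × 339 = 339
  C-H: 6 × 419 = 2514
  C=C: 1 × 594 = 594
  Cl-Cl: 1 × 251 = 251
  Σ(broken) = 3698 kJ
Bonds formed (products):
  C-C: 2 × 339 = 678
  C-Cl: 2 × 334 = 668
  C-H: 6 × 419 = 2514
  Σ(formed) = 3860 kJ
ΔH = Σ(broken) − Σ(formed) = 3698 − 3860 = −162 kJ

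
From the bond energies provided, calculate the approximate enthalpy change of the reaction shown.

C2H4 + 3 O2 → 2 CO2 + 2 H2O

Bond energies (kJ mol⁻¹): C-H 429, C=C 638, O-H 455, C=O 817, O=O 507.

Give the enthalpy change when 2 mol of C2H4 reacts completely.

Bonds broken (reactants):
  C-H: 4 × 429 = 1716
  C=C: 1 × 638 = 638
  O=O: 3 × 507 = 1521
  Σ(broken) = 3875 kJ
Bonds formed (products):
  C=O: 4 × 817 = 3268
  O-H: 4 × 455 = 1820
  Σ(formed) = 5088 kJ
ΔH = Σ(broken) − Σ(formed) = 3875 − 5088 = −1213 kJ
For 2× the reaction as written: 2 × (−1213) = −2426 kJ

ΔH = −2426 kJ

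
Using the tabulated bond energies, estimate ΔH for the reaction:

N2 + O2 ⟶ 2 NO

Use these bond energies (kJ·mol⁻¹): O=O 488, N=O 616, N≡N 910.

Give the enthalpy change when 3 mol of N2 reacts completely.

Bonds broken (reactants):
  N≡N: 1 × 910 = 910
  O=O: 1 × 488 = 488
  Σ(broken) = 1398 kJ
Bonds formed (products):
  N=O: 2 × 616 = 1232
  Σ(formed) = 1232 kJ
ΔH = Σ(broken) − Σ(formed) = 1398 − 1232 = +166 kJ
For 3× the reaction as written: 3 × (+166) = +498 kJ

ΔH = +498 kJ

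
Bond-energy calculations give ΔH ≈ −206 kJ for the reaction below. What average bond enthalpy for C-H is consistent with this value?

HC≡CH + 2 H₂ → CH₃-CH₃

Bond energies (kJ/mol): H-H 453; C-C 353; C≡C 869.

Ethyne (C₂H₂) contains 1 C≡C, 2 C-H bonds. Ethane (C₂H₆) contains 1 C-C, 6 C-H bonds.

Let D be the C-H bond energy.
Σ(broken) = 1×869 + 2×D + 2×453 = 1775 + 2D
Σ(formed) = 1×353 + 6×D = 353 + 6D
ΔH = Σ(broken) − Σ(formed) = (1775 + 2D) − (353 + 6D) = +1422 − 4D
Setting this equal to −206 kJ gives 4D = 1628, so D = 407 kJ/mol.

D(C-H) ≈ 407 kJ/mol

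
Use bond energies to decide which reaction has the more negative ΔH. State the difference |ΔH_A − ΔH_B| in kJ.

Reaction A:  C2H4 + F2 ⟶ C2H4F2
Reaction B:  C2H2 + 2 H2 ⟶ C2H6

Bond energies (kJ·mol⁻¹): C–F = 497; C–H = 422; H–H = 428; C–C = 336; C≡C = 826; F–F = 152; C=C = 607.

Reaction A:
  Bonds broken (reactants):
    C–H: 4 × 422 = 1688
    C=C: 1 × 607 = 607
    F–F: 1 × 152 = 152
    Σ(broken) = 2447 kJ
  Bonds formed (products):
    C–C: 1 × 336 = 336
    C–F: 2 × 497 = 994
    C–H: 4 × 422 = 1688
    Σ(formed) = 3018 kJ
  ΔH_A = 2447 − 3018 = −571 kJ
Reaction B:
  Bonds broken (reactants):
    C≡C: 1 × 826 = 826
    C–H: 2 × 422 = 844
    H–H: 2 × 428 = 856
    Σ(broken) = 2526 kJ
  Bonds formed (products):
    C–C: 1 × 336 = 336
    C–H: 6 × 422 = 2532
    Σ(formed) = 2868 kJ
  ΔH_B = 2526 − 2868 = −342 kJ
ΔH_A − ΔH_B = −229 kJ, so reaction A has the more negative ΔH; |ΔH_A − ΔH_B| = 229 kJ.

Reaction A, by 229 kJ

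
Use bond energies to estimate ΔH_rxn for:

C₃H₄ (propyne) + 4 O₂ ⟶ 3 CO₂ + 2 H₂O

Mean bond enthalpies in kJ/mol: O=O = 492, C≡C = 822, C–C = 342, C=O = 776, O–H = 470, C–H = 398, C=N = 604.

Bonds broken (reactants):
  C≡C: 1 × 822 = 822
  C–C: 1 × 342 = 342
  C–H: 4 × 398 = 1592
  O=O: 4 × 492 = 1968
  Σ(broken) = 4724 kJ
Bonds formed (products):
  C=O: 6 × 776 = 4656
  O–H: 4 × 470 = 1880
  Σ(formed) = 6536 kJ
ΔH = Σ(broken) − Σ(formed) = 4724 − 6536 = −1812 kJ

ΔH ≈ −1812 kJ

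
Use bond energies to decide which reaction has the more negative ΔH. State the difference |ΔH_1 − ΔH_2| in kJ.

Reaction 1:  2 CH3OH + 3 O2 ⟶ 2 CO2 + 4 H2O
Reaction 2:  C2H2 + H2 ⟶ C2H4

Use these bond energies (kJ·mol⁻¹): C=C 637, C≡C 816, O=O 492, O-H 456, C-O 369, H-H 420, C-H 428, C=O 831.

Reaction 1:
  Bonds broken (reactants):
    C-H: 6 × 428 = 2568
    C-O: 2 × 369 = 738
    O-H: 2 × 456 = 912
    O=O: 3 × 492 = 1476
    Σ(broken) = 5694 kJ
  Bonds formed (products):
    C=O: 4 × 831 = 3324
    O-H: 8 × 456 = 3648
    Σ(formed) = 6972 kJ
  ΔH_1 = 5694 − 6972 = −1278 kJ
Reaction 2:
  Bonds broken (reactants):
    C≡C: 1 × 816 = 816
    C-H: 2 × 428 = 856
    H-H: 1 × 420 = 420
    Σ(broken) = 2092 kJ
  Bonds formed (products):
    C-H: 4 × 428 = 1712
    C=C: 1 × 637 = 637
    Σ(formed) = 2349 kJ
  ΔH_2 = 2092 − 2349 = −257 kJ
ΔH_1 − ΔH_2 = −1021 kJ, so reaction 1 has the more negative ΔH; |ΔH_1 − ΔH_2| = 1021 kJ.

Reaction 1, by 1021 kJ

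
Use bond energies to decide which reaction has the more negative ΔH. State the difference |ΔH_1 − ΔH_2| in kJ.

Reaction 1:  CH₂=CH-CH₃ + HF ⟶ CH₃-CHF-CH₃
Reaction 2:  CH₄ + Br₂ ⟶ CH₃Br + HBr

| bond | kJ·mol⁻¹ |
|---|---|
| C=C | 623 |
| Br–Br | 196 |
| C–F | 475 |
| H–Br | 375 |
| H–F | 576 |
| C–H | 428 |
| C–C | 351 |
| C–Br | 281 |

Reaction 1:
  Bonds broken (reactants):
    C–C: 1 × 351 = 351
    C–H: 6 × 428 = 2568
    C=C: 1 × 623 = 623
    H–F: 1 × 576 = 576
    Σ(broken) = 4118 kJ
  Bonds formed (products):
    C–C: 2 × 351 = 702
    C–F: 1 × 475 = 475
    C–H: 7 × 428 = 2996
    Σ(formed) = 4173 kJ
  ΔH_1 = 4118 − 4173 = −55 kJ
Reaction 2:
  Bonds broken (reactants):
    Br–Br: 1 × 196 = 196
    C–H: 4 × 428 = 1712
    Σ(broken) = 1908 kJ
  Bonds formed (products):
    C–Br: 1 × 281 = 281
    C–H: 3 × 428 = 1284
    H–Br: 1 × 375 = 375
    Σ(formed) = 1940 kJ
  ΔH_2 = 1908 − 1940 = −32 kJ
ΔH_1 − ΔH_2 = −23 kJ, so reaction 1 has the more negative ΔH; |ΔH_1 − ΔH_2| = 23 kJ.

Reaction 1, by 23 kJ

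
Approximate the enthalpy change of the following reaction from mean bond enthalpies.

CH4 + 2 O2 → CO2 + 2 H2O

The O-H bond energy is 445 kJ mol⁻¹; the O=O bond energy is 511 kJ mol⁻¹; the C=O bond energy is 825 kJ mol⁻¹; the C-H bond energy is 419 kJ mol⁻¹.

Bonds broken (reactants):
  C-H: 4 × 419 = 1676
  O=O: 2 × 511 = 1022
  Σ(broken) = 2698 kJ
Bonds formed (products):
  C=O: 2 × 825 = 1650
  O-H: 4 × 445 = 1780
  Σ(formed) = 3430 kJ
ΔH = Σ(broken) − Σ(formed) = 2698 − 3430 = −732 kJ

ΔH ≈ −732 kJ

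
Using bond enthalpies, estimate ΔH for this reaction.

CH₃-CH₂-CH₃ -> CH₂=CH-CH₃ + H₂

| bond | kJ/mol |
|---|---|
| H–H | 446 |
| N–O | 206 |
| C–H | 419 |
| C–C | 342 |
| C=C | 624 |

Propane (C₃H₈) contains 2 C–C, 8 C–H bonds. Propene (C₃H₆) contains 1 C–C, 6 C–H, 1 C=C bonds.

ΔH ≈ +110 kJ

Bonds broken (reactants):
  C–C: 2 × 342 = 684
  C–H: 8 × 419 = 3352
  Σ(broken) = 4036 kJ
Bonds formed (products):
  C–C: 1 × 342 = 342
  C–H: 6 × 419 = 2514
  C=C: 1 × 624 = 624
  H–H: 1 × 446 = 446
  Σ(formed) = 3926 kJ
ΔH = Σ(broken) − Σ(formed) = 4036 − 3926 = +110 kJ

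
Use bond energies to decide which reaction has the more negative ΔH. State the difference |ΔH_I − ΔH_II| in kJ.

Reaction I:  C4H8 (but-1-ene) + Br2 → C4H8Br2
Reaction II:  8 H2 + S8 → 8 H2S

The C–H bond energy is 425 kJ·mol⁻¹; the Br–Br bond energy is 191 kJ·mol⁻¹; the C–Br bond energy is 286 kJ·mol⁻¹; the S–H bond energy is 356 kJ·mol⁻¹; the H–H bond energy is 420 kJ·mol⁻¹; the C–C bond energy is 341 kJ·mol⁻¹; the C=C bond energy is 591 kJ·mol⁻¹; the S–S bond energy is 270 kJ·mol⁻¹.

Reaction I:
  Bonds broken (reactants):
    Br–Br: 1 × 191 = 191
    C–C: 2 × 341 = 682
    C–H: 8 × 425 = 3400
    C=C: 1 × 591 = 591
    Σ(broken) = 4864 kJ
  Bonds formed (products):
    C–Br: 2 × 286 = 572
    C–C: 3 × 341 = 1023
    C–H: 8 × 425 = 3400
    Σ(formed) = 4995 kJ
  ΔH_I = 4864 − 4995 = −131 kJ
Reaction II:
  Bonds broken (reactants):
    H–H: 8 × 420 = 3360
    S–S: 8 × 270 = 2160
    Σ(broken) = 5520 kJ
  Bonds formed (products):
    S–H: 16 × 356 = 5696
    Σ(formed) = 5696 kJ
  ΔH_II = 5520 − 5696 = −176 kJ
ΔH_I − ΔH_II = +45 kJ, so reaction II has the more negative ΔH; |ΔH_I − ΔH_II| = 45 kJ.

Reaction II, by 45 kJ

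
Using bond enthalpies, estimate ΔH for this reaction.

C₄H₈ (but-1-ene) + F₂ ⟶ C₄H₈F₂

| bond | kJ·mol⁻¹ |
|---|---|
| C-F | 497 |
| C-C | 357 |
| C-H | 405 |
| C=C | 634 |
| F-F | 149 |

Bonds broken (reactants):
  C-C: 2 × 357 = 714
  C-H: 8 × 405 = 3240
  C=C: 1 × 634 = 634
  F-F: 1 × 149 = 149
  Σ(broken) = 4737 kJ
Bonds formed (products):
  C-C: 3 × 357 = 1071
  C-F: 2 × 497 = 994
  C-H: 8 × 405 = 3240
  Σ(formed) = 5305 kJ
ΔH = Σ(broken) − Σ(formed) = 4737 − 5305 = −568 kJ

ΔH ≈ −568 kJ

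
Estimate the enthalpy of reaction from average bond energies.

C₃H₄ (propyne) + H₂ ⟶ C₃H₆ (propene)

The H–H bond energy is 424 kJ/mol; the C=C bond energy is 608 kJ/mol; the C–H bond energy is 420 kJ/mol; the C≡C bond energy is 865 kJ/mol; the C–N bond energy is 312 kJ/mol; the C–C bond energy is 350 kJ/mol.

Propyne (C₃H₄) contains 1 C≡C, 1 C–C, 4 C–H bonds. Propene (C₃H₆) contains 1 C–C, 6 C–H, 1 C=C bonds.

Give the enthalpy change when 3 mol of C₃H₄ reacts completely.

Bonds broken (reactants):
  C≡C: 1 × 865 = 865
  C–C: 1 × 350 = 350
  C–H: 4 × 420 = 1680
  H–H: 1 × 424 = 424
  Σ(broken) = 3319 kJ
Bonds formed (products):
  C–C: 1 × 350 = 350
  C–H: 6 × 420 = 2520
  C=C: 1 × 608 = 608
  Σ(formed) = 3478 kJ
ΔH = Σ(broken) − Σ(formed) = 3319 − 3478 = −159 kJ
For 3× the reaction as written: 3 × (−159) = −477 kJ

ΔH = −477 kJ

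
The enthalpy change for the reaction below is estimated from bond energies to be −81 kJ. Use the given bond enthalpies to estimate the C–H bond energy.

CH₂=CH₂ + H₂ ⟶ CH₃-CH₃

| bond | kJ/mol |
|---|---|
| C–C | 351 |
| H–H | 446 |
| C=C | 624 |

Let D be the C–H bond energy.
Σ(broken) = 4×D + 1×624 + 1×446 = 1070 + 4D
Σ(formed) = 1×351 + 6×D = 351 + 6D
ΔH = Σ(broken) − Σ(formed) = (1070 + 4D) − (351 + 6D) = +719 − 2D
Setting this equal to −81 kJ gives 2D = 800, so D = 400 kJ/mol.

D(C–H) ≈ 400 kJ/mol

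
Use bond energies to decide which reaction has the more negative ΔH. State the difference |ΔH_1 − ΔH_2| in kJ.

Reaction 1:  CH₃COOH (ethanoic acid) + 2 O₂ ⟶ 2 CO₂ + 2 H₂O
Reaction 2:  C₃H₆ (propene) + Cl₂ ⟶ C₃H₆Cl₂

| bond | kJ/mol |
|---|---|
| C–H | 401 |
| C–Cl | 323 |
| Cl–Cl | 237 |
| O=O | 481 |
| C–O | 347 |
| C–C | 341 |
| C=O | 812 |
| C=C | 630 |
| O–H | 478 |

Reaction 1, by 897 kJ

Reaction 1:
  Bonds broken (reactants):
    C–C: 1 × 341 = 341
    C–H: 3 × 401 = 1203
    C–O: 1 × 347 = 347
    C=O: 1 × 812 = 812
    O–H: 1 × 478 = 478
    O=O: 2 × 481 = 962
    Σ(broken) = 4143 kJ
  Bonds formed (products):
    C=O: 4 × 812 = 3248
    O–H: 4 × 478 = 1912
    Σ(formed) = 5160 kJ
  ΔH_1 = 4143 − 5160 = −1017 kJ
Reaction 2:
  Bonds broken (reactants):
    C–C: 1 × 341 = 341
    C–H: 6 × 401 = 2406
    C=C: 1 × 630 = 630
    Cl–Cl: 1 × 237 = 237
    Σ(broken) = 3614 kJ
  Bonds formed (products):
    C–C: 2 × 341 = 682
    C–Cl: 2 × 323 = 646
    C–H: 6 × 401 = 2406
    Σ(formed) = 3734 kJ
  ΔH_2 = 3614 − 3734 = −120 kJ
ΔH_1 − ΔH_2 = −897 kJ, so reaction 1 has the more negative ΔH; |ΔH_1 − ΔH_2| = 897 kJ.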